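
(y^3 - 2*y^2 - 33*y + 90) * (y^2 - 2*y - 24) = y^5 - 4*y^4 - 53*y^3 + 204*y^2 + 612*y - 2160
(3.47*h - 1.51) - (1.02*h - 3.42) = 2.45*h + 1.91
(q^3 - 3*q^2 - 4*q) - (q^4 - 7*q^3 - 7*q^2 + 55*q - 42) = -q^4 + 8*q^3 + 4*q^2 - 59*q + 42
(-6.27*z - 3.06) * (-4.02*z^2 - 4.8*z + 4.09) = 25.2054*z^3 + 42.3972*z^2 - 10.9563*z - 12.5154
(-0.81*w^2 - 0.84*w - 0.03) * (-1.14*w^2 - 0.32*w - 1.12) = 0.9234*w^4 + 1.2168*w^3 + 1.2102*w^2 + 0.9504*w + 0.0336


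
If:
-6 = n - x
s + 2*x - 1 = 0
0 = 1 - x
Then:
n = -5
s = -1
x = 1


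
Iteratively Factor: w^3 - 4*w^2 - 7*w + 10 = (w - 1)*(w^2 - 3*w - 10) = (w - 5)*(w - 1)*(w + 2)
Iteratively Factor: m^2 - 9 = (m + 3)*(m - 3)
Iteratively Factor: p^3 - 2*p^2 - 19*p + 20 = (p - 1)*(p^2 - p - 20) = (p - 1)*(p + 4)*(p - 5)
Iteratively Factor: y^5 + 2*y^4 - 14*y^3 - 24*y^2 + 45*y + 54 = (y + 3)*(y^4 - y^3 - 11*y^2 + 9*y + 18) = (y + 1)*(y + 3)*(y^3 - 2*y^2 - 9*y + 18) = (y + 1)*(y + 3)^2*(y^2 - 5*y + 6) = (y - 3)*(y + 1)*(y + 3)^2*(y - 2)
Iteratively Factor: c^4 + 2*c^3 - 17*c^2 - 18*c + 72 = (c - 3)*(c^3 + 5*c^2 - 2*c - 24) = (c - 3)*(c + 4)*(c^2 + c - 6) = (c - 3)*(c + 3)*(c + 4)*(c - 2)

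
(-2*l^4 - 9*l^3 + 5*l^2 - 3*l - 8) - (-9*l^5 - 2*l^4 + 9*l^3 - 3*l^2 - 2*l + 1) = 9*l^5 - 18*l^3 + 8*l^2 - l - 9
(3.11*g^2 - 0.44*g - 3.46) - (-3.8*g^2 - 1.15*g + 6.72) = 6.91*g^2 + 0.71*g - 10.18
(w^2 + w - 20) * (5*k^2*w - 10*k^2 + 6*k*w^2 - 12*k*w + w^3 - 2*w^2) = 5*k^2*w^3 - 5*k^2*w^2 - 110*k^2*w + 200*k^2 + 6*k*w^4 - 6*k*w^3 - 132*k*w^2 + 240*k*w + w^5 - w^4 - 22*w^3 + 40*w^2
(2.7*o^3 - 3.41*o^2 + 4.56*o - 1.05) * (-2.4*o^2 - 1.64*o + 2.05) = -6.48*o^5 + 3.756*o^4 + 0.183400000000001*o^3 - 11.9489*o^2 + 11.07*o - 2.1525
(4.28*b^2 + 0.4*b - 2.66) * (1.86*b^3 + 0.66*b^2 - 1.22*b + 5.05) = 7.9608*b^5 + 3.5688*b^4 - 9.9052*b^3 + 19.3704*b^2 + 5.2652*b - 13.433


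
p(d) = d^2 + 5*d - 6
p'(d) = 2*d + 5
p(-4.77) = -7.10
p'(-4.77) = -4.54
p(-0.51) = -8.29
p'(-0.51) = 3.98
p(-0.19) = -6.91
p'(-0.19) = 4.62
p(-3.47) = -11.31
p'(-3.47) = -1.94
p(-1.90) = -11.89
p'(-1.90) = 1.20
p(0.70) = -2.01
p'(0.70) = 6.40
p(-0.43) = -7.97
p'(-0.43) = 4.14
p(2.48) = 12.55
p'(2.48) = 9.96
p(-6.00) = 0.00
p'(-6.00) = -7.00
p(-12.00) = 78.00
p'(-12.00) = -19.00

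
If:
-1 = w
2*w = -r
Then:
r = 2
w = -1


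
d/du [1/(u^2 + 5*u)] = (-2*u - 5)/(u^2*(u + 5)^2)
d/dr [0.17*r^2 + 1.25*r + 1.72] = 0.34*r + 1.25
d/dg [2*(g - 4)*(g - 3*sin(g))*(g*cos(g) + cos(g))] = 2*(4 - g)*(g - 3*sin(g))*(g*sin(g) - sqrt(2)*cos(g + pi/4)) - 2*(g - 4)*(g + 1)*(3*cos(g) - 1)*cos(g) + 2*(g + 1)*(g - 3*sin(g))*cos(g)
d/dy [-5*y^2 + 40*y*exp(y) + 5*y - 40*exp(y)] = 40*y*exp(y) - 10*y + 5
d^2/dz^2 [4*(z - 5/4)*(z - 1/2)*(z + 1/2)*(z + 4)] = 48*z^2 + 66*z - 42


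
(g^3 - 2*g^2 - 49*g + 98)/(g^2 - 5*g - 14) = (g^2 + 5*g - 14)/(g + 2)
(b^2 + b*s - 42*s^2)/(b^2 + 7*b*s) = (b - 6*s)/b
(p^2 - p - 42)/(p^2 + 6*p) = (p - 7)/p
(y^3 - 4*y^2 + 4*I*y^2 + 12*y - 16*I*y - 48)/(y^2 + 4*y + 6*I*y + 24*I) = (y^2 - 2*y*(2 + I) + 8*I)/(y + 4)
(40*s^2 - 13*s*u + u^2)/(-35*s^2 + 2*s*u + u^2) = (-8*s + u)/(7*s + u)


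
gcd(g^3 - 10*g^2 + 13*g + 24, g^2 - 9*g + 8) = g - 8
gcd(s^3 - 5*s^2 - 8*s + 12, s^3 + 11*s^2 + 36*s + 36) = s + 2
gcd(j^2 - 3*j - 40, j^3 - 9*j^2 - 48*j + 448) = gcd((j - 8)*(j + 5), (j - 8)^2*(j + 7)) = j - 8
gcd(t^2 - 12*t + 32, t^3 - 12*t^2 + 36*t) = 1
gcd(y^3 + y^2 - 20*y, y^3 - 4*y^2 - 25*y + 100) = y^2 + y - 20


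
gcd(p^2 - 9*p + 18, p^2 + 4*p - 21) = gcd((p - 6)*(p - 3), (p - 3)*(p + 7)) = p - 3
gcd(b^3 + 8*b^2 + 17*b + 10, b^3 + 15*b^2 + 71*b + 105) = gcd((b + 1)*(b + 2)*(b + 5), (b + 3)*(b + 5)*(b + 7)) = b + 5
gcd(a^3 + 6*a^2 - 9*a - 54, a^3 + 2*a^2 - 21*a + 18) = a^2 + 3*a - 18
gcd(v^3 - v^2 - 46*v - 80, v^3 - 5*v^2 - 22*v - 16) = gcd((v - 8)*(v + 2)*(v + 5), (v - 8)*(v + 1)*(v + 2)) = v^2 - 6*v - 16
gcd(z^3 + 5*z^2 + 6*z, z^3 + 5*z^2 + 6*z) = z^3 + 5*z^2 + 6*z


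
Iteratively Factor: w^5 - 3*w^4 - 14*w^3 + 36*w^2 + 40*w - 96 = (w + 3)*(w^4 - 6*w^3 + 4*w^2 + 24*w - 32) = (w - 2)*(w + 3)*(w^3 - 4*w^2 - 4*w + 16) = (w - 2)^2*(w + 3)*(w^2 - 2*w - 8) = (w - 4)*(w - 2)^2*(w + 3)*(w + 2)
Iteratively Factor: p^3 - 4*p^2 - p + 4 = (p - 1)*(p^2 - 3*p - 4) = (p - 4)*(p - 1)*(p + 1)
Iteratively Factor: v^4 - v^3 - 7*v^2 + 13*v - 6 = (v - 2)*(v^3 + v^2 - 5*v + 3) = (v - 2)*(v + 3)*(v^2 - 2*v + 1) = (v - 2)*(v - 1)*(v + 3)*(v - 1)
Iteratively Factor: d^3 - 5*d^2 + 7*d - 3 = (d - 3)*(d^2 - 2*d + 1) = (d - 3)*(d - 1)*(d - 1)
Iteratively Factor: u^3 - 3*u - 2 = (u - 2)*(u^2 + 2*u + 1) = (u - 2)*(u + 1)*(u + 1)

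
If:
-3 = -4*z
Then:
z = 3/4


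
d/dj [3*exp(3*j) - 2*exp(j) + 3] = (9*exp(2*j) - 2)*exp(j)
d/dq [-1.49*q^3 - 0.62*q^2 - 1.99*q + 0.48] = -4.47*q^2 - 1.24*q - 1.99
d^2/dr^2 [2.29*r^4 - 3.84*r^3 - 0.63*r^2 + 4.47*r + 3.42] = 27.48*r^2 - 23.04*r - 1.26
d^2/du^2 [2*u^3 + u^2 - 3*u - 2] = 12*u + 2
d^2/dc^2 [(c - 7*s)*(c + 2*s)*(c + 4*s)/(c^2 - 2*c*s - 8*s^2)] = 48*s^2/(-c^3 + 12*c^2*s - 48*c*s^2 + 64*s^3)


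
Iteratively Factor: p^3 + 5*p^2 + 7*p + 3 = (p + 1)*(p^2 + 4*p + 3) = (p + 1)*(p + 3)*(p + 1)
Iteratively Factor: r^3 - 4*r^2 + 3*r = (r - 1)*(r^2 - 3*r) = r*(r - 1)*(r - 3)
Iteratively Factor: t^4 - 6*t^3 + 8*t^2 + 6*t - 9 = (t + 1)*(t^3 - 7*t^2 + 15*t - 9) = (t - 1)*(t + 1)*(t^2 - 6*t + 9) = (t - 3)*(t - 1)*(t + 1)*(t - 3)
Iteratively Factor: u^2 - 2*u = (u)*(u - 2)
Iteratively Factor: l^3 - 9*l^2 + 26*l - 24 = (l - 4)*(l^2 - 5*l + 6) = (l - 4)*(l - 3)*(l - 2)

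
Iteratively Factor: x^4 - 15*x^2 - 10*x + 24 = (x - 1)*(x^3 + x^2 - 14*x - 24) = (x - 1)*(x + 2)*(x^2 - x - 12) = (x - 4)*(x - 1)*(x + 2)*(x + 3)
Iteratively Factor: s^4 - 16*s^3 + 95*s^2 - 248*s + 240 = (s - 3)*(s^3 - 13*s^2 + 56*s - 80) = (s - 5)*(s - 3)*(s^2 - 8*s + 16) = (s - 5)*(s - 4)*(s - 3)*(s - 4)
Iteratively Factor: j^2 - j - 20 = (j + 4)*(j - 5)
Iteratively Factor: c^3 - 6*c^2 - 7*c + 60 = (c - 5)*(c^2 - c - 12) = (c - 5)*(c - 4)*(c + 3)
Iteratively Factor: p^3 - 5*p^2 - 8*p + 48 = (p + 3)*(p^2 - 8*p + 16) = (p - 4)*(p + 3)*(p - 4)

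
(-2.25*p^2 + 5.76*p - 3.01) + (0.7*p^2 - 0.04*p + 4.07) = -1.55*p^2 + 5.72*p + 1.06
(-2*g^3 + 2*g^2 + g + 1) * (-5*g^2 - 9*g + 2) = 10*g^5 + 8*g^4 - 27*g^3 - 10*g^2 - 7*g + 2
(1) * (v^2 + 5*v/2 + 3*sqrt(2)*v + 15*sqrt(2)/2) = v^2 + 5*v/2 + 3*sqrt(2)*v + 15*sqrt(2)/2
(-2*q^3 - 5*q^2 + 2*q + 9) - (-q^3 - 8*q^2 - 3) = -q^3 + 3*q^2 + 2*q + 12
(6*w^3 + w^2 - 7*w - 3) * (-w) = -6*w^4 - w^3 + 7*w^2 + 3*w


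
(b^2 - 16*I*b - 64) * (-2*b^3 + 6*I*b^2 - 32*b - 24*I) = -2*b^5 + 38*I*b^4 + 192*b^3 + 104*I*b^2 + 1664*b + 1536*I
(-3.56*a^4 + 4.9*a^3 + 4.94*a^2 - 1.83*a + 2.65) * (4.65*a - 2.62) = -16.554*a^5 + 32.1122*a^4 + 10.133*a^3 - 21.4523*a^2 + 17.1171*a - 6.943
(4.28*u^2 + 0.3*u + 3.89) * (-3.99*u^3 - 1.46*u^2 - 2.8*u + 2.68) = -17.0772*u^5 - 7.4458*u^4 - 27.9431*u^3 + 4.951*u^2 - 10.088*u + 10.4252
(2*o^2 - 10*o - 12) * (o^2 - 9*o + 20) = 2*o^4 - 28*o^3 + 118*o^2 - 92*o - 240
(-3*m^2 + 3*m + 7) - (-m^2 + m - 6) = -2*m^2 + 2*m + 13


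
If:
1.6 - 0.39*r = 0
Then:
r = 4.10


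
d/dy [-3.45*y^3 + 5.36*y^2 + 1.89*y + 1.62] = -10.35*y^2 + 10.72*y + 1.89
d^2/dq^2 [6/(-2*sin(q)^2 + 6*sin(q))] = 3*(4*sin(q) - 9 + 3/sin(q) + 18/sin(q)^2 - 18/sin(q)^3)/(sin(q) - 3)^3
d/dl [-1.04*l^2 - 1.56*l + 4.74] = -2.08*l - 1.56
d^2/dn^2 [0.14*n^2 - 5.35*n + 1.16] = 0.280000000000000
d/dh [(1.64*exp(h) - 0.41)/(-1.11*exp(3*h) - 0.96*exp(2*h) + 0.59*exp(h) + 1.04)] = (3.6408*exp(3*h) + 0.2091*exp(2*h) - 0.7872*exp(h) + 1.9475)*exp(h)/(1.2321*exp(6*h) + 2.1312*exp(5*h) - 0.3882*exp(4*h) - 3.4416*exp(3*h) - 1.6487*exp(2*h) + 1.2272*exp(h) + 1.0816)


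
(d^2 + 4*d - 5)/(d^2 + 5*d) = (d - 1)/d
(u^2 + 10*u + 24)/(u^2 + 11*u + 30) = (u + 4)/(u + 5)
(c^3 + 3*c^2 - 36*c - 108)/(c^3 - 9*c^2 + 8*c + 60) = (c^2 + 9*c + 18)/(c^2 - 3*c - 10)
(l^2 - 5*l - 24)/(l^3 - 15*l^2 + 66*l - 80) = (l + 3)/(l^2 - 7*l + 10)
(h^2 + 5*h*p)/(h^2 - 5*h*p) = (h + 5*p)/(h - 5*p)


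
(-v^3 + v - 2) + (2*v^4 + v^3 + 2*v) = 2*v^4 + 3*v - 2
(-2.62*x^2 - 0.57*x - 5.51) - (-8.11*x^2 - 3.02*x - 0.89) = 5.49*x^2 + 2.45*x - 4.62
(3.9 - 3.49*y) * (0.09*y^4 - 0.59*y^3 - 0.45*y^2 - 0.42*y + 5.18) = -0.3141*y^5 + 2.4101*y^4 - 0.730499999999999*y^3 - 0.2892*y^2 - 19.7162*y + 20.202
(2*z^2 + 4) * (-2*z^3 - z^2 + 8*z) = -4*z^5 - 2*z^4 + 8*z^3 - 4*z^2 + 32*z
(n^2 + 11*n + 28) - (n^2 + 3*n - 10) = 8*n + 38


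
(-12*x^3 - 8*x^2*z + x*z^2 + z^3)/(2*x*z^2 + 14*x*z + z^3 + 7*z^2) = (-6*x^2 - x*z + z^2)/(z*(z + 7))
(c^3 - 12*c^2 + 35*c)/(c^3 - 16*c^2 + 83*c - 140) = c/(c - 4)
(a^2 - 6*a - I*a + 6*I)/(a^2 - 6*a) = (a - I)/a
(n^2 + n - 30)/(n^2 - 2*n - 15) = (n + 6)/(n + 3)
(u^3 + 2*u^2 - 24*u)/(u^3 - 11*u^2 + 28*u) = (u + 6)/(u - 7)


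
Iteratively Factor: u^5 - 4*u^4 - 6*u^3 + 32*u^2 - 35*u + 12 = (u - 1)*(u^4 - 3*u^3 - 9*u^2 + 23*u - 12) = (u - 4)*(u - 1)*(u^3 + u^2 - 5*u + 3) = (u - 4)*(u - 1)^2*(u^2 + 2*u - 3) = (u - 4)*(u - 1)^3*(u + 3)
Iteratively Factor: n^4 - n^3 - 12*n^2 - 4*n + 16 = (n - 1)*(n^3 - 12*n - 16) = (n - 1)*(n + 2)*(n^2 - 2*n - 8) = (n - 1)*(n + 2)^2*(n - 4)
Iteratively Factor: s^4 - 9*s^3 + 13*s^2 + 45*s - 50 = (s - 5)*(s^3 - 4*s^2 - 7*s + 10) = (s - 5)*(s + 2)*(s^2 - 6*s + 5) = (s - 5)^2*(s + 2)*(s - 1)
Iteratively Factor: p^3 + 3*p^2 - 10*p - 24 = (p + 4)*(p^2 - p - 6) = (p + 2)*(p + 4)*(p - 3)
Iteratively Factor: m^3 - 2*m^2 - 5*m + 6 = (m - 3)*(m^2 + m - 2) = (m - 3)*(m - 1)*(m + 2)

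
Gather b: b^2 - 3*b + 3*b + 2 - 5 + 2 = b^2 - 1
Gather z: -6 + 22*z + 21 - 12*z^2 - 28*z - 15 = -12*z^2 - 6*z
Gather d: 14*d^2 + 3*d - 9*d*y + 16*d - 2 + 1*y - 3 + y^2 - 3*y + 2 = 14*d^2 + d*(19 - 9*y) + y^2 - 2*y - 3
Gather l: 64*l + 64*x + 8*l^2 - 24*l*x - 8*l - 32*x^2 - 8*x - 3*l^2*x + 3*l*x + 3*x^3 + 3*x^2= l^2*(8 - 3*x) + l*(56 - 21*x) + 3*x^3 - 29*x^2 + 56*x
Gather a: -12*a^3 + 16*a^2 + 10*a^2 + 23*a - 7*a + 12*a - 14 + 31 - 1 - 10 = -12*a^3 + 26*a^2 + 28*a + 6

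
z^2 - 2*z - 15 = (z - 5)*(z + 3)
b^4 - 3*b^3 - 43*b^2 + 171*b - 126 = (b - 6)*(b - 3)*(b - 1)*(b + 7)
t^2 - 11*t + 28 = (t - 7)*(t - 4)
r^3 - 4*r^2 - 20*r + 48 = (r - 6)*(r - 2)*(r + 4)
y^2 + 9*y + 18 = (y + 3)*(y + 6)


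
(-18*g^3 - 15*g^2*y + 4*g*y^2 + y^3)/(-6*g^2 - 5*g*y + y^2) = (-18*g^2 + 3*g*y + y^2)/(-6*g + y)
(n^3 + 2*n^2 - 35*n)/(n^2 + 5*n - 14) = n*(n - 5)/(n - 2)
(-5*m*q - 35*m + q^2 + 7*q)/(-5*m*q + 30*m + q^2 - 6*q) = (q + 7)/(q - 6)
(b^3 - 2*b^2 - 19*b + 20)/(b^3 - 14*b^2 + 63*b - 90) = (b^2 + 3*b - 4)/(b^2 - 9*b + 18)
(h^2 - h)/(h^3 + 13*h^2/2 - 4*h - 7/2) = 2*h/(2*h^2 + 15*h + 7)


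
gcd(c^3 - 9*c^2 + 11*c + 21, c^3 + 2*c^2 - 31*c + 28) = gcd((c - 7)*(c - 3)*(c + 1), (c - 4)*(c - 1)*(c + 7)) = 1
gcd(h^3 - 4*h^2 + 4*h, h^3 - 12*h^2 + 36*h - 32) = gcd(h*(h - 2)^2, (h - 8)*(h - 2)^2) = h^2 - 4*h + 4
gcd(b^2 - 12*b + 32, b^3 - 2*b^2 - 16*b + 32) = b - 4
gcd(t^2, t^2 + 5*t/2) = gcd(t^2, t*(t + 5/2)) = t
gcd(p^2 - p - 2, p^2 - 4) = p - 2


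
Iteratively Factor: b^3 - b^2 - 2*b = (b + 1)*(b^2 - 2*b) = (b - 2)*(b + 1)*(b)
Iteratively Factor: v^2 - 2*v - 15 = (v - 5)*(v + 3)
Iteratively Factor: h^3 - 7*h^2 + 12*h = (h)*(h^2 - 7*h + 12) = h*(h - 4)*(h - 3)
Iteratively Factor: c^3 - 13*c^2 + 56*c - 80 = (c - 5)*(c^2 - 8*c + 16) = (c - 5)*(c - 4)*(c - 4)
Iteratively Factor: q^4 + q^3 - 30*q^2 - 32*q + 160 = (q + 4)*(q^3 - 3*q^2 - 18*q + 40) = (q - 5)*(q + 4)*(q^2 + 2*q - 8) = (q - 5)*(q + 4)^2*(q - 2)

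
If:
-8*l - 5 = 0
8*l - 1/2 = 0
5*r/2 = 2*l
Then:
No Solution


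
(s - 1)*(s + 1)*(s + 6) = s^3 + 6*s^2 - s - 6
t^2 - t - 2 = (t - 2)*(t + 1)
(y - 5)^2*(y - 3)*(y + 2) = y^4 - 11*y^3 + 29*y^2 + 35*y - 150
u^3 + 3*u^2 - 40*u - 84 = (u - 6)*(u + 2)*(u + 7)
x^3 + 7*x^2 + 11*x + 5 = (x + 1)^2*(x + 5)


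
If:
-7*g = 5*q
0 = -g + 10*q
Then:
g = 0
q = 0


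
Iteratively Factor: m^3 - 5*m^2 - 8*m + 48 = (m - 4)*(m^2 - m - 12) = (m - 4)*(m + 3)*(m - 4)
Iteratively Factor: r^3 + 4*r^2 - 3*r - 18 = (r + 3)*(r^2 + r - 6) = (r + 3)^2*(r - 2)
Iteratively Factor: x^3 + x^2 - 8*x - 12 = (x - 3)*(x^2 + 4*x + 4) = (x - 3)*(x + 2)*(x + 2)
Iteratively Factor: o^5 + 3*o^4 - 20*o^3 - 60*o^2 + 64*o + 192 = (o + 3)*(o^4 - 20*o^2 + 64) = (o + 2)*(o + 3)*(o^3 - 2*o^2 - 16*o + 32) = (o + 2)*(o + 3)*(o + 4)*(o^2 - 6*o + 8) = (o - 2)*(o + 2)*(o + 3)*(o + 4)*(o - 4)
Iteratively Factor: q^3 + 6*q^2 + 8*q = (q + 4)*(q^2 + 2*q) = q*(q + 4)*(q + 2)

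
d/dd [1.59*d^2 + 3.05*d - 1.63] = 3.18*d + 3.05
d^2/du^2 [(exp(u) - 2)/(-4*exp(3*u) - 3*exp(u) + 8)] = ((36 - 18*exp(u))*(4*exp(2*u) + 1)^2*exp(u) + 3*((exp(u) - 2)*(12*exp(2*u) + 1) + (8*exp(2*u) + 2)*exp(u))*(4*exp(3*u) + 3*exp(u) - 8) - (4*exp(3*u) + 3*exp(u) - 8)^2)*exp(u)/(4*exp(3*u) + 3*exp(u) - 8)^3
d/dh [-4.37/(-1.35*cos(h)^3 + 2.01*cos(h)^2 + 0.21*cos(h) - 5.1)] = (17.6985*cos(h)^2 - 17.5674*cos(h) - 0.9177)*sin(h)/(1.35*cos(h)^3 - 2.01*cos(h)^2 - 0.21*cos(h) + 5.1)^2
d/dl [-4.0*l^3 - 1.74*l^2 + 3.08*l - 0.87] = -12.0*l^2 - 3.48*l + 3.08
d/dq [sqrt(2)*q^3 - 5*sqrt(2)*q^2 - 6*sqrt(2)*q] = sqrt(2)*(3*q^2 - 10*q - 6)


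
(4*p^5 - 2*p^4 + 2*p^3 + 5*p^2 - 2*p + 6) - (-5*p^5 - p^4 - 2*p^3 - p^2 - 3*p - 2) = 9*p^5 - p^4 + 4*p^3 + 6*p^2 + p + 8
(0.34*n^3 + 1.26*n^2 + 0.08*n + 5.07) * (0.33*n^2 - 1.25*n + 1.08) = 0.1122*n^5 - 0.00920000000000004*n^4 - 1.1814*n^3 + 2.9339*n^2 - 6.2511*n + 5.4756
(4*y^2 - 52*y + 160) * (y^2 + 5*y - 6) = 4*y^4 - 32*y^3 - 124*y^2 + 1112*y - 960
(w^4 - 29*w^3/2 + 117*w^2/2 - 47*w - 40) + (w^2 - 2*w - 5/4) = w^4 - 29*w^3/2 + 119*w^2/2 - 49*w - 165/4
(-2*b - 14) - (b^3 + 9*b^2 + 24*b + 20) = -b^3 - 9*b^2 - 26*b - 34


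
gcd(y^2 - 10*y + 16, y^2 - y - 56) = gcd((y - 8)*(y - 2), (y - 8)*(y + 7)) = y - 8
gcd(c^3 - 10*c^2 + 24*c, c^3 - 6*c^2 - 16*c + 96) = c^2 - 10*c + 24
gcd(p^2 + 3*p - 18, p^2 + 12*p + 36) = p + 6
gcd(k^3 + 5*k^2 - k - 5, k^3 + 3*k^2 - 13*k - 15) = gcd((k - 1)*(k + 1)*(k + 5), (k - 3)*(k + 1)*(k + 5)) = k^2 + 6*k + 5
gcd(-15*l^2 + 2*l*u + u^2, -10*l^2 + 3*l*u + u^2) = 5*l + u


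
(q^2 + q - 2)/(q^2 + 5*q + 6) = (q - 1)/(q + 3)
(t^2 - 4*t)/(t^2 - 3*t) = (t - 4)/(t - 3)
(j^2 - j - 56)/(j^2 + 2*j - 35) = (j - 8)/(j - 5)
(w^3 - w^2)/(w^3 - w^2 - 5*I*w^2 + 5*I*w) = w/(w - 5*I)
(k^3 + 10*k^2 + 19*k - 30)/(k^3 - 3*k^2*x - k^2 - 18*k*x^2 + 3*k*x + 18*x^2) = (-k^2 - 11*k - 30)/(-k^2 + 3*k*x + 18*x^2)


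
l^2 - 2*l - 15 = (l - 5)*(l + 3)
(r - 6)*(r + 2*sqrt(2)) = r^2 - 6*r + 2*sqrt(2)*r - 12*sqrt(2)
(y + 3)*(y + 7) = y^2 + 10*y + 21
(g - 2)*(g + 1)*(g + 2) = g^3 + g^2 - 4*g - 4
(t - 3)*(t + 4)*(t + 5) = t^3 + 6*t^2 - 7*t - 60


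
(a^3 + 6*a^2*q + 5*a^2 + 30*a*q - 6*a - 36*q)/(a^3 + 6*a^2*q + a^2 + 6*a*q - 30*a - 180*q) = (a - 1)/(a - 5)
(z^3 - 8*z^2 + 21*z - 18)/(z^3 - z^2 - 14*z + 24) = (z - 3)/(z + 4)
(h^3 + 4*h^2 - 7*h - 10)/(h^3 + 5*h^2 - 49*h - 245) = (h^2 - h - 2)/(h^2 - 49)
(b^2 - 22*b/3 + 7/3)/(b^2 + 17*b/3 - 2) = (b - 7)/(b + 6)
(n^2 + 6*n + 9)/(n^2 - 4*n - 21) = (n + 3)/(n - 7)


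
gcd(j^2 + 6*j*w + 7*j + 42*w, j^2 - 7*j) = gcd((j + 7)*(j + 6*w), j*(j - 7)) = 1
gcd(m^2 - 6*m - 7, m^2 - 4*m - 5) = m + 1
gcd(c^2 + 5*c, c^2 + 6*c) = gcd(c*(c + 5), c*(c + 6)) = c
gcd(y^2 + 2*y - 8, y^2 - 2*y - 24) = y + 4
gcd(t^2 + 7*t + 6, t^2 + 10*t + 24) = t + 6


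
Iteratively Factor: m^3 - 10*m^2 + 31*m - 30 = (m - 2)*(m^2 - 8*m + 15) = (m - 3)*(m - 2)*(m - 5)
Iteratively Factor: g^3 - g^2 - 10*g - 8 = (g + 2)*(g^2 - 3*g - 4) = (g - 4)*(g + 2)*(g + 1)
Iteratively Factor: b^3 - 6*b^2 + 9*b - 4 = (b - 1)*(b^2 - 5*b + 4) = (b - 4)*(b - 1)*(b - 1)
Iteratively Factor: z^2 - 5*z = (z)*(z - 5)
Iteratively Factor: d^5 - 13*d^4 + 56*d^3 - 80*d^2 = (d - 4)*(d^4 - 9*d^3 + 20*d^2) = (d - 5)*(d - 4)*(d^3 - 4*d^2) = d*(d - 5)*(d - 4)*(d^2 - 4*d) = d*(d - 5)*(d - 4)^2*(d)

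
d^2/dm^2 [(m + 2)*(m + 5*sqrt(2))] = 2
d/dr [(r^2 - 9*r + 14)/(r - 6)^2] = (26 - 3*r)/(r^3 - 18*r^2 + 108*r - 216)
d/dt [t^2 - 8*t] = 2*t - 8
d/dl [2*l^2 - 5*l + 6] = 4*l - 5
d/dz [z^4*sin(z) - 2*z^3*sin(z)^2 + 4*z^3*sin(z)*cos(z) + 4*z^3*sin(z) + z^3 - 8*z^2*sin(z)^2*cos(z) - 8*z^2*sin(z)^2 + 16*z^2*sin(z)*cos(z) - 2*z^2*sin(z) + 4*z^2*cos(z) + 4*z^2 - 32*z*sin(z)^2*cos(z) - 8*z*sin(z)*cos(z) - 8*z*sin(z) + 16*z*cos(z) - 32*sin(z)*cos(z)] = z^4*cos(z) - 2*z^3*sin(2*z) + 4*sqrt(2)*z^3*sin(z + pi/4) + 4*z^3*cos(2*z) + 10*z^2*sin(z) - 2*z^2*sin(2*z) - 6*z^2*sin(3*z) - 2*z^2*cos(z) + 19*z^2*cos(2*z) - 12*z*sin(z) + 16*z*sin(2*z) - 24*z*sin(3*z) - 4*z*cos(z) + 4*z*cos(3*z) - 8*sin(z) - 4*sin(2*z) + 8*cos(z) - 32*cos(2*z) + 8*cos(3*z)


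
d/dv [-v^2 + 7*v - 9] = 7 - 2*v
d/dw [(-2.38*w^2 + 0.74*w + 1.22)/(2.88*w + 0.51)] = (-6.8544*w^2 - 2.4276*w - 3.1362)/(8.2944*w^2 + 2.9376*w + 0.2601)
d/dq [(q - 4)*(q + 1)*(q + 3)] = 3*q^2 - 13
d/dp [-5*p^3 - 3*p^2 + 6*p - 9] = -15*p^2 - 6*p + 6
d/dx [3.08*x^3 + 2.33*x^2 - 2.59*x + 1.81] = 9.24*x^2 + 4.66*x - 2.59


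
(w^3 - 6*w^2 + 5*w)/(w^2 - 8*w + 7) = w*(w - 5)/(w - 7)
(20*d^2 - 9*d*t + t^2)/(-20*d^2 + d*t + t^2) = (-5*d + t)/(5*d + t)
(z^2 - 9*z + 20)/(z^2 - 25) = (z - 4)/(z + 5)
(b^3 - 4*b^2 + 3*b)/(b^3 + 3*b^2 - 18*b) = (b - 1)/(b + 6)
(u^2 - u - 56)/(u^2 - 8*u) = (u + 7)/u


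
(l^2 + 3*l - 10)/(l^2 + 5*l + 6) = (l^2 + 3*l - 10)/(l^2 + 5*l + 6)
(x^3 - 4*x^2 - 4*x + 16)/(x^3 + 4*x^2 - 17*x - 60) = (x^2 - 4)/(x^2 + 8*x + 15)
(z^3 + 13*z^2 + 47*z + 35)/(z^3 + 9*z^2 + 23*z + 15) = (z + 7)/(z + 3)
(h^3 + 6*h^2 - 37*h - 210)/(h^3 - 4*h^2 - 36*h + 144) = (h^2 + 12*h + 35)/(h^2 + 2*h - 24)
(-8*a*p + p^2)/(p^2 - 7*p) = (-8*a + p)/(p - 7)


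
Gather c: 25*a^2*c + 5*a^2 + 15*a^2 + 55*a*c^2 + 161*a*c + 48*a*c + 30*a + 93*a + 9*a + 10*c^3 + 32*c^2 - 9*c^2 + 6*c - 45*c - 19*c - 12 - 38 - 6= 20*a^2 + 132*a + 10*c^3 + c^2*(55*a + 23) + c*(25*a^2 + 209*a - 58) - 56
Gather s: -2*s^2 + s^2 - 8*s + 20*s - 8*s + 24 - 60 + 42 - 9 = -s^2 + 4*s - 3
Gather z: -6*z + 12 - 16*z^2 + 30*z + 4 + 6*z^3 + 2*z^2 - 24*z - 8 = 6*z^3 - 14*z^2 + 8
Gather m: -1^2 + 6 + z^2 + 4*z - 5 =z^2 + 4*z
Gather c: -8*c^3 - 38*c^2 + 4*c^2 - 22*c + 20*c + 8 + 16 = -8*c^3 - 34*c^2 - 2*c + 24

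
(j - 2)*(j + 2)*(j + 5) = j^3 + 5*j^2 - 4*j - 20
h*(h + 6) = h^2 + 6*h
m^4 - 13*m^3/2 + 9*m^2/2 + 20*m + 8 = (m - 4)^2*(m + 1/2)*(m + 1)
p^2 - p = p*(p - 1)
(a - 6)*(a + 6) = a^2 - 36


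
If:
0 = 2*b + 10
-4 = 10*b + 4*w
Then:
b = -5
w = 23/2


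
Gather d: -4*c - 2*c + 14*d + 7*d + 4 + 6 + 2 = -6*c + 21*d + 12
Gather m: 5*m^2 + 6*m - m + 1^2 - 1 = 5*m^2 + 5*m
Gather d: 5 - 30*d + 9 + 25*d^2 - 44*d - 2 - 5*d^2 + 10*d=20*d^2 - 64*d + 12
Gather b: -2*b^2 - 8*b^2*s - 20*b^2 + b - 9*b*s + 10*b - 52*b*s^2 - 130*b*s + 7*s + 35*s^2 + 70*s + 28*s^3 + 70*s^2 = b^2*(-8*s - 22) + b*(-52*s^2 - 139*s + 11) + 28*s^3 + 105*s^2 + 77*s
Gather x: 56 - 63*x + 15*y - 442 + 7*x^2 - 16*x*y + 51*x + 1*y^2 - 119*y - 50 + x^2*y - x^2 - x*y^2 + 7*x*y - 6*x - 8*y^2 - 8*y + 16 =x^2*(y + 6) + x*(-y^2 - 9*y - 18) - 7*y^2 - 112*y - 420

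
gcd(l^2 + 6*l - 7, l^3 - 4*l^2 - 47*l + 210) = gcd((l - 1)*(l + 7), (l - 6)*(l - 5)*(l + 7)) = l + 7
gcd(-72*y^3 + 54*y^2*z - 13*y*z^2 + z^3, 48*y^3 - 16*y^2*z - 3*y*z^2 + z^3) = 12*y^2 - 7*y*z + z^2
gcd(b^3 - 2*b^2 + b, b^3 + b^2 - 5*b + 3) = b^2 - 2*b + 1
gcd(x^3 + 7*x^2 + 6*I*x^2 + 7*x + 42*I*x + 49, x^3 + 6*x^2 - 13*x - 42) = x + 7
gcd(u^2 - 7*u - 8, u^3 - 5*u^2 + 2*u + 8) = u + 1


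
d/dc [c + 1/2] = 1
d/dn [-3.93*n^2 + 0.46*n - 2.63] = 0.46 - 7.86*n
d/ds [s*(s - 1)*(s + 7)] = 3*s^2 + 12*s - 7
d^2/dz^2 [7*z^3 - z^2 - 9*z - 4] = 42*z - 2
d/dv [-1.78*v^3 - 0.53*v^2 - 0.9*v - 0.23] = -5.34*v^2 - 1.06*v - 0.9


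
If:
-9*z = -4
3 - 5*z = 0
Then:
No Solution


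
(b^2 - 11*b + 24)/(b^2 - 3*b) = (b - 8)/b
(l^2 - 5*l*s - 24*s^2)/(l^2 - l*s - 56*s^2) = (l + 3*s)/(l + 7*s)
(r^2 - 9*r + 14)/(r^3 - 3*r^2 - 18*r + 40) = (r - 7)/(r^2 - r - 20)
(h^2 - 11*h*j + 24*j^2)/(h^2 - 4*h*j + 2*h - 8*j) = (h^2 - 11*h*j + 24*j^2)/(h^2 - 4*h*j + 2*h - 8*j)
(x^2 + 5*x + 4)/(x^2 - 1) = (x + 4)/(x - 1)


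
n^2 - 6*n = n*(n - 6)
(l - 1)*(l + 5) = l^2 + 4*l - 5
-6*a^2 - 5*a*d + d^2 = (-6*a + d)*(a + d)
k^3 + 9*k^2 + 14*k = k*(k + 2)*(k + 7)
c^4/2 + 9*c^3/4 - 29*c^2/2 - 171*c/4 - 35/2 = (c/2 + 1)*(c - 5)*(c + 1/2)*(c + 7)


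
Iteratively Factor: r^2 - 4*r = (r)*(r - 4)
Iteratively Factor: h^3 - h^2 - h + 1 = (h + 1)*(h^2 - 2*h + 1) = (h - 1)*(h + 1)*(h - 1)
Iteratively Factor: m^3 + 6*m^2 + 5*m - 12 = (m + 4)*(m^2 + 2*m - 3) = (m + 3)*(m + 4)*(m - 1)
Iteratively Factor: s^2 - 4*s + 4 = (s - 2)*(s - 2)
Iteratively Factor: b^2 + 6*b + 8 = (b + 2)*(b + 4)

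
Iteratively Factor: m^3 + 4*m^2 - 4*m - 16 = (m + 4)*(m^2 - 4) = (m - 2)*(m + 4)*(m + 2)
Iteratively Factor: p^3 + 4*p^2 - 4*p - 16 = (p + 2)*(p^2 + 2*p - 8) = (p + 2)*(p + 4)*(p - 2)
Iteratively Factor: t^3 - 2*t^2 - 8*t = (t + 2)*(t^2 - 4*t) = t*(t + 2)*(t - 4)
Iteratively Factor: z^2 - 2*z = (z - 2)*(z)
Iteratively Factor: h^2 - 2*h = (h)*(h - 2)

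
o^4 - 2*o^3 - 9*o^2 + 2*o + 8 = (o - 4)*(o - 1)*(o + 1)*(o + 2)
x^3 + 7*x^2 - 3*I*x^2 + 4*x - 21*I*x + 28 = (x + 7)*(x - 4*I)*(x + I)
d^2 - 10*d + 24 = (d - 6)*(d - 4)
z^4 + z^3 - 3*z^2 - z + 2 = (z - 1)^2*(z + 1)*(z + 2)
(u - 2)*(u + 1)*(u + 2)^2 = u^4 + 3*u^3 - 2*u^2 - 12*u - 8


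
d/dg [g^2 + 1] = 2*g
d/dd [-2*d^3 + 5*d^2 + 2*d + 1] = -6*d^2 + 10*d + 2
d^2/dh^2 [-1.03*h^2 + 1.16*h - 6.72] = -2.06000000000000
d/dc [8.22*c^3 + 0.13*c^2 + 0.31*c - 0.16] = 24.66*c^2 + 0.26*c + 0.31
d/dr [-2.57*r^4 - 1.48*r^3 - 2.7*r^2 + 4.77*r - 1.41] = -10.28*r^3 - 4.44*r^2 - 5.4*r + 4.77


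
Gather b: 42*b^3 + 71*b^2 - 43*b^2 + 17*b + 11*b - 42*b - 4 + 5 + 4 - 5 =42*b^3 + 28*b^2 - 14*b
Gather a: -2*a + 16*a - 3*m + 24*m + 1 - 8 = 14*a + 21*m - 7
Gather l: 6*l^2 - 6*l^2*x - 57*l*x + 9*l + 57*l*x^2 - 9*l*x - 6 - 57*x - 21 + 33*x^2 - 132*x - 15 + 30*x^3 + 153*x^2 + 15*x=l^2*(6 - 6*x) + l*(57*x^2 - 66*x + 9) + 30*x^3 + 186*x^2 - 174*x - 42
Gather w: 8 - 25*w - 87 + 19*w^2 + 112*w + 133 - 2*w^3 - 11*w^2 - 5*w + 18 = -2*w^3 + 8*w^2 + 82*w + 72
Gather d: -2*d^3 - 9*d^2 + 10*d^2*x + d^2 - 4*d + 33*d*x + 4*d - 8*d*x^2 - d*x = -2*d^3 + d^2*(10*x - 8) + d*(-8*x^2 + 32*x)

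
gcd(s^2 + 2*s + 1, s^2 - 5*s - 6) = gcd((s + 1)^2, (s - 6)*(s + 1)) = s + 1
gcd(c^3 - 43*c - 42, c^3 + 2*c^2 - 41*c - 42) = c + 1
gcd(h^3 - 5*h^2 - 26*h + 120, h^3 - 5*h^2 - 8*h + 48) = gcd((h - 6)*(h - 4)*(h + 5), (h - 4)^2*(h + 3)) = h - 4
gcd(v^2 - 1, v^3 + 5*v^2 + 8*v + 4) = v + 1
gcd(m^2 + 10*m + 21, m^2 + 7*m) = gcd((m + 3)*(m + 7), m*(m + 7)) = m + 7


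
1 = 1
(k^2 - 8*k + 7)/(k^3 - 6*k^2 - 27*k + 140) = (k - 1)/(k^2 + k - 20)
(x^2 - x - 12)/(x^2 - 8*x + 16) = (x + 3)/(x - 4)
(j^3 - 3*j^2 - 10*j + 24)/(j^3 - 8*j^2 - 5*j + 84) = (j - 2)/(j - 7)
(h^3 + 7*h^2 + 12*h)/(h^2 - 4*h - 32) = h*(h + 3)/(h - 8)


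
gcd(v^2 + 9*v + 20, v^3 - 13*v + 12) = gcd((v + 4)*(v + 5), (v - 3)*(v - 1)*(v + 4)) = v + 4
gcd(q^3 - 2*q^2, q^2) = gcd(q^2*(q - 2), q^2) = q^2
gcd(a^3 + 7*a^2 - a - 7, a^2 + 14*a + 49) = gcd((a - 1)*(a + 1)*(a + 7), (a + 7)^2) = a + 7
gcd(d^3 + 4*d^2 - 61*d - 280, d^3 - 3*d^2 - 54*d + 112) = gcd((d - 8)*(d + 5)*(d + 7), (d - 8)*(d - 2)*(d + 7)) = d^2 - d - 56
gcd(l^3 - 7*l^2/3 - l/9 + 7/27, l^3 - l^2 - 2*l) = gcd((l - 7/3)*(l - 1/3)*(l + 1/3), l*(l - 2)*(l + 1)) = 1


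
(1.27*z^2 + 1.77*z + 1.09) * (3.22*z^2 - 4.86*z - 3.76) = 4.0894*z^4 - 0.472799999999999*z^3 - 9.8676*z^2 - 11.9526*z - 4.0984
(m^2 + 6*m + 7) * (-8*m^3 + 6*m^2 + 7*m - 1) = -8*m^5 - 42*m^4 - 13*m^3 + 83*m^2 + 43*m - 7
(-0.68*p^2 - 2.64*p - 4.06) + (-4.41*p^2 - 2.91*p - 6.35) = -5.09*p^2 - 5.55*p - 10.41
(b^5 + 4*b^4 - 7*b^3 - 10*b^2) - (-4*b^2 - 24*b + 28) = b^5 + 4*b^4 - 7*b^3 - 6*b^2 + 24*b - 28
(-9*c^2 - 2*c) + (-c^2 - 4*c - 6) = -10*c^2 - 6*c - 6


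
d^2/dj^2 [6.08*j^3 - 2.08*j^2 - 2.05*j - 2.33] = 36.48*j - 4.16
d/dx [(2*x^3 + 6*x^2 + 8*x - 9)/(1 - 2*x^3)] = 4*(3*x^4 + 8*x^3 - 12*x^2 + 3*x + 2)/(4*x^6 - 4*x^3 + 1)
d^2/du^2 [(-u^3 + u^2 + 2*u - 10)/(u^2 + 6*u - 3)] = 2*(-43*u^3 + 33*u^2 - 189*u - 345)/(u^6 + 18*u^5 + 99*u^4 + 108*u^3 - 297*u^2 + 162*u - 27)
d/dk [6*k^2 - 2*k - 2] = 12*k - 2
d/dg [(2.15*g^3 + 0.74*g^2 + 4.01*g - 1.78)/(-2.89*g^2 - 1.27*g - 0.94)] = (-6.2135*g^4 - 5.461*g^3 + 4.5861*g^2 - 11.6796*g - 6.03)/(8.3521*g^4 + 7.3406*g^3 + 7.0461*g^2 + 2.3876*g + 0.8836)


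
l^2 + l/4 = l*(l + 1/4)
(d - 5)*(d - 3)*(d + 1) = d^3 - 7*d^2 + 7*d + 15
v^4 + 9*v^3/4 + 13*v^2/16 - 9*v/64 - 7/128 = (v - 1/4)*(v + 1/4)*(v + 1/2)*(v + 7/4)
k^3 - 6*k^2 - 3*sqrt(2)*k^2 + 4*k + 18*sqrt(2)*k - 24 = (k - 6)*(k - 2*sqrt(2))*(k - sqrt(2))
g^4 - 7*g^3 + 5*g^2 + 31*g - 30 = (g - 5)*(g - 3)*(g - 1)*(g + 2)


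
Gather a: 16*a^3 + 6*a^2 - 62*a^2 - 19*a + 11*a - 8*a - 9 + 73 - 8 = 16*a^3 - 56*a^2 - 16*a + 56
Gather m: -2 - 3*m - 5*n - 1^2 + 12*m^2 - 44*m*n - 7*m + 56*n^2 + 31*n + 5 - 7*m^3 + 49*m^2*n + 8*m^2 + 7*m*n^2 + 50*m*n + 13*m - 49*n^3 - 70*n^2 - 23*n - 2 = -7*m^3 + m^2*(49*n + 20) + m*(7*n^2 + 6*n + 3) - 49*n^3 - 14*n^2 + 3*n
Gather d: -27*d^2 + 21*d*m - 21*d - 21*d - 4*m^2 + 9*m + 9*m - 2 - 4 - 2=-27*d^2 + d*(21*m - 42) - 4*m^2 + 18*m - 8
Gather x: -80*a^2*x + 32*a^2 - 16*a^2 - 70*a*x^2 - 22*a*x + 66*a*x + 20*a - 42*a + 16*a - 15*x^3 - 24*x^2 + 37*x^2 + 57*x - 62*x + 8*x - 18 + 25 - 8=16*a^2 - 6*a - 15*x^3 + x^2*(13 - 70*a) + x*(-80*a^2 + 44*a + 3) - 1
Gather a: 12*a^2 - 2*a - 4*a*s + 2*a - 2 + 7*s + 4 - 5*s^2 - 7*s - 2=12*a^2 - 4*a*s - 5*s^2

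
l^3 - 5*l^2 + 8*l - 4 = (l - 2)^2*(l - 1)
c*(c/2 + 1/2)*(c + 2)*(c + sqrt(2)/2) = c^4/2 + sqrt(2)*c^3/4 + 3*c^3/2 + c^2 + 3*sqrt(2)*c^2/4 + sqrt(2)*c/2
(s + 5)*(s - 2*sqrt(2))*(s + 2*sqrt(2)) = s^3 + 5*s^2 - 8*s - 40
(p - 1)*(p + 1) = p^2 - 1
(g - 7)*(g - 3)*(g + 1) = g^3 - 9*g^2 + 11*g + 21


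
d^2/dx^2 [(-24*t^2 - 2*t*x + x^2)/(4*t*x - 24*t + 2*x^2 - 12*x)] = (-4*(t + x - 3)^2*(24*t^2 + 2*t*x - x^2) + (24*t^2 + 2*t*x - x^2 + 4*(t - x)*(t + x - 3))*(2*t*x - 12*t + x^2 - 6*x) + (2*t*x - 12*t + x^2 - 6*x)^2)/(2*t*x - 12*t + x^2 - 6*x)^3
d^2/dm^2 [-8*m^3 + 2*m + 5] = -48*m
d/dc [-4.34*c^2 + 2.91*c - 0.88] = 2.91 - 8.68*c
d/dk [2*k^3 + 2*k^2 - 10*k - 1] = 6*k^2 + 4*k - 10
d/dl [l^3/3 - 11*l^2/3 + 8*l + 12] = l^2 - 22*l/3 + 8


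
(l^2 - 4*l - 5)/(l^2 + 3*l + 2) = (l - 5)/(l + 2)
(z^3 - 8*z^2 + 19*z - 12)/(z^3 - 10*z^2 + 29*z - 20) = (z - 3)/(z - 5)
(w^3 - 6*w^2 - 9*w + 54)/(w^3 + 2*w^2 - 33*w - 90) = (w - 3)/(w + 5)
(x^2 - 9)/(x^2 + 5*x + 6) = (x - 3)/(x + 2)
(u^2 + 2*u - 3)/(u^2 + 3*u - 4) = (u + 3)/(u + 4)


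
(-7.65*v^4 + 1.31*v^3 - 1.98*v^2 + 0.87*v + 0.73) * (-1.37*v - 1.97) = 10.4805*v^5 + 13.2758*v^4 + 0.1319*v^3 + 2.7087*v^2 - 2.714*v - 1.4381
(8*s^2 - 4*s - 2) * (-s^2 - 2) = -8*s^4 + 4*s^3 - 14*s^2 + 8*s + 4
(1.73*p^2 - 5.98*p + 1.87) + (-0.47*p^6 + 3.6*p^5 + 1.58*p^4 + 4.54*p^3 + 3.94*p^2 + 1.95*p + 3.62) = -0.47*p^6 + 3.6*p^5 + 1.58*p^4 + 4.54*p^3 + 5.67*p^2 - 4.03*p + 5.49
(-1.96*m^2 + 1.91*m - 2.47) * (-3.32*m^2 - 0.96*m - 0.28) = 6.5072*m^4 - 4.4596*m^3 + 6.9156*m^2 + 1.8364*m + 0.6916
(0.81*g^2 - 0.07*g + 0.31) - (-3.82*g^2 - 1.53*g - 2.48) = 4.63*g^2 + 1.46*g + 2.79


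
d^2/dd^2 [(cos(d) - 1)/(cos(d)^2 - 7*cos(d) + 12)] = (-9*(1 - cos(2*d))^2*cos(d) - 3*(1 - cos(2*d))^2 - 199*cos(d) - 190*cos(2*d) + 45*cos(3*d) + 2*cos(5*d) + 198)/(4*(cos(d) - 4)^3*(cos(d) - 3)^3)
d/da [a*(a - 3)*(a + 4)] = 3*a^2 + 2*a - 12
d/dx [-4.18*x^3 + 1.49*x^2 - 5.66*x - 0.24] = -12.54*x^2 + 2.98*x - 5.66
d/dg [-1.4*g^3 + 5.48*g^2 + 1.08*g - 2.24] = -4.2*g^2 + 10.96*g + 1.08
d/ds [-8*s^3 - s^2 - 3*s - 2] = -24*s^2 - 2*s - 3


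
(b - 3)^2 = b^2 - 6*b + 9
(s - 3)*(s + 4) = s^2 + s - 12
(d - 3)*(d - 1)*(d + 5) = d^3 + d^2 - 17*d + 15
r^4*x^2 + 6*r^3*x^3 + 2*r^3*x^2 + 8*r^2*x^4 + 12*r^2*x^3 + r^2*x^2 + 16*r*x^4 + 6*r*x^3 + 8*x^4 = (r + 2*x)*(r + 4*x)*(r*x + x)^2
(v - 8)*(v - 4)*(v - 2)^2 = v^4 - 16*v^3 + 84*v^2 - 176*v + 128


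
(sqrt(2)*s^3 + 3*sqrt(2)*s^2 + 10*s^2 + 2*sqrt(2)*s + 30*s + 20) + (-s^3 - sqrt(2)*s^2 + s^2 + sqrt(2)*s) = -s^3 + sqrt(2)*s^3 + 2*sqrt(2)*s^2 + 11*s^2 + 3*sqrt(2)*s + 30*s + 20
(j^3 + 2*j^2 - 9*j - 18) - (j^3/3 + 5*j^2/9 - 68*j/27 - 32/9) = 2*j^3/3 + 13*j^2/9 - 175*j/27 - 130/9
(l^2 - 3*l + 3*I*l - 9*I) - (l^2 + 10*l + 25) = -13*l + 3*I*l - 25 - 9*I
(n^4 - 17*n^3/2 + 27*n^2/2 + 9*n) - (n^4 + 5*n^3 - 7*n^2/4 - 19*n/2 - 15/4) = -27*n^3/2 + 61*n^2/4 + 37*n/2 + 15/4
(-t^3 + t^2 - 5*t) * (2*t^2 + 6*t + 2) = -2*t^5 - 4*t^4 - 6*t^3 - 28*t^2 - 10*t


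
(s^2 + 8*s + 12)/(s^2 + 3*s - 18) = (s + 2)/(s - 3)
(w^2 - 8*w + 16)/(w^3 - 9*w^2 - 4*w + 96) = (w - 4)/(w^2 - 5*w - 24)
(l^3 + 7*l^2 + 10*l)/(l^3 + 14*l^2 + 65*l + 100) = l*(l + 2)/(l^2 + 9*l + 20)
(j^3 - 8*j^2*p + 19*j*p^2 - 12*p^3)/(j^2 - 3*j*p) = j - 5*p + 4*p^2/j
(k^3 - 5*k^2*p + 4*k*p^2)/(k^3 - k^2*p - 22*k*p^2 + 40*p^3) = k*(-k + p)/(-k^2 - 3*k*p + 10*p^2)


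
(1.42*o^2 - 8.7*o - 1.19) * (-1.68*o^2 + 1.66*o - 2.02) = -2.3856*o^4 + 16.9732*o^3 - 15.3112*o^2 + 15.5986*o + 2.4038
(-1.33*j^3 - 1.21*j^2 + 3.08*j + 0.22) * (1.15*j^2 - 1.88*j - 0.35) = -1.5295*j^5 + 1.1089*j^4 + 6.2823*j^3 - 5.1139*j^2 - 1.4916*j - 0.077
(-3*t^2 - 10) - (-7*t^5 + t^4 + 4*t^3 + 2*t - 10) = 7*t^5 - t^4 - 4*t^3 - 3*t^2 - 2*t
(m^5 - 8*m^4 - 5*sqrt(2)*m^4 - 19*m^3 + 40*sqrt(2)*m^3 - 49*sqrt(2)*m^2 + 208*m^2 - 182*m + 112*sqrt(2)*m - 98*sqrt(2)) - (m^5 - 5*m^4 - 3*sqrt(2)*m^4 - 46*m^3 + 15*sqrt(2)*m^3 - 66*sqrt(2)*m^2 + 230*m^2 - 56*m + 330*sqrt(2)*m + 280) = -3*m^4 - 2*sqrt(2)*m^4 + 27*m^3 + 25*sqrt(2)*m^3 - 22*m^2 + 17*sqrt(2)*m^2 - 218*sqrt(2)*m - 126*m - 280 - 98*sqrt(2)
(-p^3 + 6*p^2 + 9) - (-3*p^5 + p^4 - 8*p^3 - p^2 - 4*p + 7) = 3*p^5 - p^4 + 7*p^3 + 7*p^2 + 4*p + 2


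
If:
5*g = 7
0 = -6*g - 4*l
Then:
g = 7/5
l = -21/10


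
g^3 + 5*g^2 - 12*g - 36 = (g - 3)*(g + 2)*(g + 6)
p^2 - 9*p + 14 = (p - 7)*(p - 2)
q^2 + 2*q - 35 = (q - 5)*(q + 7)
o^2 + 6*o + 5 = (o + 1)*(o + 5)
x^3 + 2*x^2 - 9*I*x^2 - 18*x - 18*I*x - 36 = (x + 2)*(x - 6*I)*(x - 3*I)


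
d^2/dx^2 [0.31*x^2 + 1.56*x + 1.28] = 0.620000000000000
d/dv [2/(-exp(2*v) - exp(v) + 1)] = (4*exp(v) + 2)*exp(v)/(exp(2*v) + exp(v) - 1)^2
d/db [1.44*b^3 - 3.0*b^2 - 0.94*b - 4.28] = 4.32*b^2 - 6.0*b - 0.94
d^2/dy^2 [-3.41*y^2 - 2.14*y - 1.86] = -6.82000000000000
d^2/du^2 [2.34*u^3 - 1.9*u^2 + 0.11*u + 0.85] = 14.04*u - 3.8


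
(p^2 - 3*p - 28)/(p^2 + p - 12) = (p - 7)/(p - 3)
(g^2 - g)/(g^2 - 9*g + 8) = g/(g - 8)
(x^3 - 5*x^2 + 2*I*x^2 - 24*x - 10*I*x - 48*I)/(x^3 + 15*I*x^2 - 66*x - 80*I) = (x^2 - 5*x - 24)/(x^2 + 13*I*x - 40)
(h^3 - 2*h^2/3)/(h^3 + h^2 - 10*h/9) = 3*h/(3*h + 5)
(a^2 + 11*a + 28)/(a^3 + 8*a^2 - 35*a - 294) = (a + 4)/(a^2 + a - 42)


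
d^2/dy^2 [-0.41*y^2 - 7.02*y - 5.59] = -0.820000000000000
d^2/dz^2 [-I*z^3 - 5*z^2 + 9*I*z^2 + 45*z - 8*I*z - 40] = -6*I*z - 10 + 18*I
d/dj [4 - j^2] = -2*j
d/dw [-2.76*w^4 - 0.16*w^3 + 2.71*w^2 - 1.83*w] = -11.04*w^3 - 0.48*w^2 + 5.42*w - 1.83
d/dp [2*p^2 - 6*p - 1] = 4*p - 6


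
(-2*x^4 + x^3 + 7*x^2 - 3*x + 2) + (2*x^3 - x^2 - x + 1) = -2*x^4 + 3*x^3 + 6*x^2 - 4*x + 3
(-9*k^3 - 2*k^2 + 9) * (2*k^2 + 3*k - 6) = -18*k^5 - 31*k^4 + 48*k^3 + 30*k^2 + 27*k - 54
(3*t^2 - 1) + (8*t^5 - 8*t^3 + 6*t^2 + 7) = 8*t^5 - 8*t^3 + 9*t^2 + 6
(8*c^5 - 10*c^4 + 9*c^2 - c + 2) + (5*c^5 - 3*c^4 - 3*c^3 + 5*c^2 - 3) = 13*c^5 - 13*c^4 - 3*c^3 + 14*c^2 - c - 1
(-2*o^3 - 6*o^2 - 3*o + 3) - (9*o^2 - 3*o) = -2*o^3 - 15*o^2 + 3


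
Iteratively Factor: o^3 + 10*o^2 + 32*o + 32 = (o + 4)*(o^2 + 6*o + 8) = (o + 2)*(o + 4)*(o + 4)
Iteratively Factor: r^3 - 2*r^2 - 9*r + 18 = (r - 3)*(r^2 + r - 6) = (r - 3)*(r + 3)*(r - 2)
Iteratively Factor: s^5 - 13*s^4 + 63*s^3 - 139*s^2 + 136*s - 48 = (s - 3)*(s^4 - 10*s^3 + 33*s^2 - 40*s + 16) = (s - 4)*(s - 3)*(s^3 - 6*s^2 + 9*s - 4) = (s - 4)^2*(s - 3)*(s^2 - 2*s + 1) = (s - 4)^2*(s - 3)*(s - 1)*(s - 1)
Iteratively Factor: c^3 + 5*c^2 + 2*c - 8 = (c + 2)*(c^2 + 3*c - 4) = (c + 2)*(c + 4)*(c - 1)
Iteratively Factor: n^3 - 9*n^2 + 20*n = (n)*(n^2 - 9*n + 20) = n*(n - 4)*(n - 5)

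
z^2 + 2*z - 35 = (z - 5)*(z + 7)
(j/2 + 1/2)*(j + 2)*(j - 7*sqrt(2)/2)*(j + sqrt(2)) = j^4/2 - 5*sqrt(2)*j^3/4 + 3*j^3/2 - 15*sqrt(2)*j^2/4 - 5*j^2/2 - 21*j/2 - 5*sqrt(2)*j/2 - 7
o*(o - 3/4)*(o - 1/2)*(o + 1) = o^4 - o^3/4 - 7*o^2/8 + 3*o/8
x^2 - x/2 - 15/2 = (x - 3)*(x + 5/2)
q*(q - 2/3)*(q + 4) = q^3 + 10*q^2/3 - 8*q/3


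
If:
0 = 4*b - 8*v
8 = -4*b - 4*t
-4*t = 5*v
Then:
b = -16/3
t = 10/3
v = -8/3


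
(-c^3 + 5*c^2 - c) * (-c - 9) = c^4 + 4*c^3 - 44*c^2 + 9*c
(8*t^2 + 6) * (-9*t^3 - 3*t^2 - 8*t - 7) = -72*t^5 - 24*t^4 - 118*t^3 - 74*t^2 - 48*t - 42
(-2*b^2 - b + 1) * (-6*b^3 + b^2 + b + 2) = 12*b^5 + 4*b^4 - 9*b^3 - 4*b^2 - b + 2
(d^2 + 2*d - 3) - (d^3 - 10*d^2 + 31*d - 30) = -d^3 + 11*d^2 - 29*d + 27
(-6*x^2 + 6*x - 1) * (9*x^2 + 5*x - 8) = -54*x^4 + 24*x^3 + 69*x^2 - 53*x + 8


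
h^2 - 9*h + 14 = (h - 7)*(h - 2)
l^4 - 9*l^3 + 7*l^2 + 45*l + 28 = (l - 7)*(l - 4)*(l + 1)^2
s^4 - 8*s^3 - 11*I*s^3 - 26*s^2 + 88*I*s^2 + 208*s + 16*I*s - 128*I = (s - 8)*(s - 8*I)*(s - 2*I)*(s - I)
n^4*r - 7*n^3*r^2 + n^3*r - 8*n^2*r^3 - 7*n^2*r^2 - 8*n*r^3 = n*(n - 8*r)*(n + r)*(n*r + r)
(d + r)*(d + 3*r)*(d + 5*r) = d^3 + 9*d^2*r + 23*d*r^2 + 15*r^3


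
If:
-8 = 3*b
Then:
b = -8/3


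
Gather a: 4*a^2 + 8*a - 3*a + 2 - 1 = 4*a^2 + 5*a + 1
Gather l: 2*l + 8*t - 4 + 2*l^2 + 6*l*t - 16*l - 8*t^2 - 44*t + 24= 2*l^2 + l*(6*t - 14) - 8*t^2 - 36*t + 20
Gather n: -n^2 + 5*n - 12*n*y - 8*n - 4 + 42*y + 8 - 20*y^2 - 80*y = -n^2 + n*(-12*y - 3) - 20*y^2 - 38*y + 4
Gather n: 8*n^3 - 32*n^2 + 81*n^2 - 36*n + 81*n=8*n^3 + 49*n^2 + 45*n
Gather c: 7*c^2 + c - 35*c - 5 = 7*c^2 - 34*c - 5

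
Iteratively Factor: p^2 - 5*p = (p - 5)*(p)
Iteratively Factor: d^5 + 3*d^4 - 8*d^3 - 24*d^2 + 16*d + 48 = (d - 2)*(d^4 + 5*d^3 + 2*d^2 - 20*d - 24) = (d - 2)^2*(d^3 + 7*d^2 + 16*d + 12) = (d - 2)^2*(d + 3)*(d^2 + 4*d + 4) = (d - 2)^2*(d + 2)*(d + 3)*(d + 2)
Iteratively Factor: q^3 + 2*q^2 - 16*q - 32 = (q + 4)*(q^2 - 2*q - 8) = (q - 4)*(q + 4)*(q + 2)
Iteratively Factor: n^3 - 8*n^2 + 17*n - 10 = (n - 2)*(n^2 - 6*n + 5) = (n - 5)*(n - 2)*(n - 1)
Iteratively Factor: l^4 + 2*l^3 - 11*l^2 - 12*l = (l + 1)*(l^3 + l^2 - 12*l) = (l + 1)*(l + 4)*(l^2 - 3*l) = (l - 3)*(l + 1)*(l + 4)*(l)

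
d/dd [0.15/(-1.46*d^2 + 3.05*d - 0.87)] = (0.438*d - 0.4575)/(1.46*d^2 - 3.05*d + 0.87)^2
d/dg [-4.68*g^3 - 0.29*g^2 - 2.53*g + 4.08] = -14.04*g^2 - 0.58*g - 2.53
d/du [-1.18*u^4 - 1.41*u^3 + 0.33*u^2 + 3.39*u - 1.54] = -4.72*u^3 - 4.23*u^2 + 0.66*u + 3.39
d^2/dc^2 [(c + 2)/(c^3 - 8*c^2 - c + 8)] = 2*((c + 2)*(-3*c^2 + 16*c + 1)^2 + (-3*c^2 + 16*c - (c + 2)*(3*c - 8) + 1)*(c^3 - 8*c^2 - c + 8))/(c^3 - 8*c^2 - c + 8)^3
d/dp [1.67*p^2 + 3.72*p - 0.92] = 3.34*p + 3.72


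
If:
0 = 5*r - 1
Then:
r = 1/5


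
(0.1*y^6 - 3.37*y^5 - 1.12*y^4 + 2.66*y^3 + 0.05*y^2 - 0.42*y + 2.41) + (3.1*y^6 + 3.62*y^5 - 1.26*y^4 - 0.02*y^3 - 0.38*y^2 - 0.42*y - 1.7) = 3.2*y^6 + 0.25*y^5 - 2.38*y^4 + 2.64*y^3 - 0.33*y^2 - 0.84*y + 0.71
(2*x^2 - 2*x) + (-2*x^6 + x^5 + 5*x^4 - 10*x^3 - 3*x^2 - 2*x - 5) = -2*x^6 + x^5 + 5*x^4 - 10*x^3 - x^2 - 4*x - 5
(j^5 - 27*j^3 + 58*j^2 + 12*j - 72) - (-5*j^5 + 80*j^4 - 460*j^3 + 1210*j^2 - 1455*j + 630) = 6*j^5 - 80*j^4 + 433*j^3 - 1152*j^2 + 1467*j - 702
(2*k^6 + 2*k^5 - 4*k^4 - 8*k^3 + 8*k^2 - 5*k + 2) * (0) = 0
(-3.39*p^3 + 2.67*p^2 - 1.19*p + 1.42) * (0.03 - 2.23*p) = 7.5597*p^4 - 6.0558*p^3 + 2.7338*p^2 - 3.2023*p + 0.0426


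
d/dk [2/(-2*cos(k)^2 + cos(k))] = 2*(sin(k)/cos(k)^2 - 4*tan(k))/(2*cos(k) - 1)^2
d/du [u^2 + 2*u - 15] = 2*u + 2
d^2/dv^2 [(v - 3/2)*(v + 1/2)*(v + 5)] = 6*v + 8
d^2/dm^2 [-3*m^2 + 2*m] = -6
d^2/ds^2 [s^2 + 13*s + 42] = 2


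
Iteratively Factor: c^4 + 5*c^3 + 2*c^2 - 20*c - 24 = (c - 2)*(c^3 + 7*c^2 + 16*c + 12) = (c - 2)*(c + 2)*(c^2 + 5*c + 6) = (c - 2)*(c + 2)^2*(c + 3)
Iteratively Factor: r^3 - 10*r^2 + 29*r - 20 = (r - 5)*(r^2 - 5*r + 4) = (r - 5)*(r - 1)*(r - 4)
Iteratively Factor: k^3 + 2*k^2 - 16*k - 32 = (k + 4)*(k^2 - 2*k - 8) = (k + 2)*(k + 4)*(k - 4)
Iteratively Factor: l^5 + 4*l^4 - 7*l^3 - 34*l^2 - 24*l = (l)*(l^4 + 4*l^3 - 7*l^2 - 34*l - 24) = l*(l + 1)*(l^3 + 3*l^2 - 10*l - 24) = l*(l + 1)*(l + 4)*(l^2 - l - 6) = l*(l - 3)*(l + 1)*(l + 4)*(l + 2)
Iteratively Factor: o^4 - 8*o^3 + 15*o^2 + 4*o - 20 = (o - 2)*(o^3 - 6*o^2 + 3*o + 10) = (o - 2)*(o + 1)*(o^2 - 7*o + 10) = (o - 5)*(o - 2)*(o + 1)*(o - 2)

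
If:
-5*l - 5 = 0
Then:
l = -1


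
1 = 1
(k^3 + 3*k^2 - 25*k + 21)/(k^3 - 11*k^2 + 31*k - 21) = (k + 7)/(k - 7)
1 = 1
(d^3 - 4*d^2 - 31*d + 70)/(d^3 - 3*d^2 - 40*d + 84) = (d + 5)/(d + 6)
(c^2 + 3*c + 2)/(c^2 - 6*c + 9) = (c^2 + 3*c + 2)/(c^2 - 6*c + 9)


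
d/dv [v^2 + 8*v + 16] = 2*v + 8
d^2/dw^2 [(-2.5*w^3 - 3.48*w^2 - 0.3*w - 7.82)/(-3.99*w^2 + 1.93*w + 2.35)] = (128.655932*w^3 + 1010.784912*w^2 - 261.601644*w + 240.621196)/(63.521199*w^6 - 92.177379*w^5 - 67.649652*w^4 + 101.390813*w^3 + 39.84378*w^2 - 31.975275*w - 12.977875)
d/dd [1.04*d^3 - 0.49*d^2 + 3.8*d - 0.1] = 3.12*d^2 - 0.98*d + 3.8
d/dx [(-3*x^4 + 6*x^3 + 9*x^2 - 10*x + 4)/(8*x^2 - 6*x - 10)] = (-24*x^5 + 51*x^4 + 24*x^3 - 77*x^2 - 122*x + 62)/(2*(16*x^4 - 24*x^3 - 31*x^2 + 30*x + 25))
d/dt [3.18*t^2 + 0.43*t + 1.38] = 6.36*t + 0.43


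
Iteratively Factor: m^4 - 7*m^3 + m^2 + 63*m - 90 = (m - 5)*(m^3 - 2*m^2 - 9*m + 18) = (m - 5)*(m - 2)*(m^2 - 9) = (m - 5)*(m - 3)*(m - 2)*(m + 3)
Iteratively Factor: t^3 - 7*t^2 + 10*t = (t - 5)*(t^2 - 2*t) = t*(t - 5)*(t - 2)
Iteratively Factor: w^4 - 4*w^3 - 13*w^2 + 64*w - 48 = (w - 4)*(w^3 - 13*w + 12) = (w - 4)*(w + 4)*(w^2 - 4*w + 3) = (w - 4)*(w - 3)*(w + 4)*(w - 1)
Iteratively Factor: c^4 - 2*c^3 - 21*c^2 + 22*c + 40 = (c - 2)*(c^3 - 21*c - 20) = (c - 5)*(c - 2)*(c^2 + 5*c + 4) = (c - 5)*(c - 2)*(c + 1)*(c + 4)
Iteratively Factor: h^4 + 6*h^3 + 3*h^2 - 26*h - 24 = (h + 1)*(h^3 + 5*h^2 - 2*h - 24) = (h + 1)*(h + 3)*(h^2 + 2*h - 8) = (h - 2)*(h + 1)*(h + 3)*(h + 4)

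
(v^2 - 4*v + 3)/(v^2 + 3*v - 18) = (v - 1)/(v + 6)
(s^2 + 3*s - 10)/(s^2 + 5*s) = (s - 2)/s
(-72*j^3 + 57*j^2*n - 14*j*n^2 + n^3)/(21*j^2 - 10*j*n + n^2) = (-24*j^2 + 11*j*n - n^2)/(7*j - n)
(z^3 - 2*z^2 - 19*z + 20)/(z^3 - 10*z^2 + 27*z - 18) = (z^2 - z - 20)/(z^2 - 9*z + 18)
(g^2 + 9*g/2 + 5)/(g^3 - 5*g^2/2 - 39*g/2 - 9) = (2*g^2 + 9*g + 10)/(2*g^3 - 5*g^2 - 39*g - 18)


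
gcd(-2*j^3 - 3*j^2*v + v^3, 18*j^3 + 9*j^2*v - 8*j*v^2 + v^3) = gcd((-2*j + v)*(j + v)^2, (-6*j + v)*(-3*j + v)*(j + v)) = j + v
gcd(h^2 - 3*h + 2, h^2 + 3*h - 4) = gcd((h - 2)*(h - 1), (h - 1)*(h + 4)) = h - 1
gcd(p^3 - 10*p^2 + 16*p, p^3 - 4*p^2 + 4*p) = p^2 - 2*p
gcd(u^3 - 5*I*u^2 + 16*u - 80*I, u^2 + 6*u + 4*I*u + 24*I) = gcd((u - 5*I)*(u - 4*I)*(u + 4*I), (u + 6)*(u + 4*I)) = u + 4*I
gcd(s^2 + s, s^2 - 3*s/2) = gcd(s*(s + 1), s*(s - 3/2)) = s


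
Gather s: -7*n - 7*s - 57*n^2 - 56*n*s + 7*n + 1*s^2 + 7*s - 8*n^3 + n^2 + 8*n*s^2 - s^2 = -8*n^3 - 56*n^2 + 8*n*s^2 - 56*n*s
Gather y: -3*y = -3*y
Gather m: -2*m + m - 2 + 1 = -m - 1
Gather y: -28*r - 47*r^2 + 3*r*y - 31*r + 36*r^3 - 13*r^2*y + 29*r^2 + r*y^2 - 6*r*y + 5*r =36*r^3 - 18*r^2 + r*y^2 - 54*r + y*(-13*r^2 - 3*r)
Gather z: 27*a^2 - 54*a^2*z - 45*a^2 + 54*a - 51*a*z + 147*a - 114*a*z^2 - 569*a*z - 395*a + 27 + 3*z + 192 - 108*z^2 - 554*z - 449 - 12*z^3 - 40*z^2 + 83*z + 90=-18*a^2 - 194*a - 12*z^3 + z^2*(-114*a - 148) + z*(-54*a^2 - 620*a - 468) - 140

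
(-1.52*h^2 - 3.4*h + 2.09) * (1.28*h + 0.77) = -1.9456*h^3 - 5.5224*h^2 + 0.0571999999999999*h + 1.6093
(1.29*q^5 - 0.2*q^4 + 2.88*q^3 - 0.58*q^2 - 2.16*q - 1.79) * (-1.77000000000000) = -2.2833*q^5 + 0.354*q^4 - 5.0976*q^3 + 1.0266*q^2 + 3.8232*q + 3.1683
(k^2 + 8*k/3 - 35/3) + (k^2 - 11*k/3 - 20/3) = 2*k^2 - k - 55/3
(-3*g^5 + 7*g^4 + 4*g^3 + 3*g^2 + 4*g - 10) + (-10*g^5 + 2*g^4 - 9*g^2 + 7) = -13*g^5 + 9*g^4 + 4*g^3 - 6*g^2 + 4*g - 3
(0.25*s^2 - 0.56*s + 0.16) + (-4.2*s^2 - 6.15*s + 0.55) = -3.95*s^2 - 6.71*s + 0.71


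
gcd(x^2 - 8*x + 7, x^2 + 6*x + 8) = 1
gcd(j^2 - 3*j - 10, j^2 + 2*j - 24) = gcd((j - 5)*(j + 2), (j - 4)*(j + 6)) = 1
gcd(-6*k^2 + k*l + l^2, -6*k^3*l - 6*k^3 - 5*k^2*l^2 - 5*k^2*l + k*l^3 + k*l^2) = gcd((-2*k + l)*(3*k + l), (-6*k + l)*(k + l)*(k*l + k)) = 1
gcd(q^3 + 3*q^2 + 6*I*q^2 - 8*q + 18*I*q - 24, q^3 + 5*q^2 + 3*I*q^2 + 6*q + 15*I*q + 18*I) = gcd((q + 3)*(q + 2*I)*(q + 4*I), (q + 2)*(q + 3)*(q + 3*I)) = q + 3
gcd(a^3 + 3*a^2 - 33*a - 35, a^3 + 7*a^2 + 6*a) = a + 1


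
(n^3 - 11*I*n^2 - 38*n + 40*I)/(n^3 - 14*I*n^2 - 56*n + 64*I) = (n - 5*I)/(n - 8*I)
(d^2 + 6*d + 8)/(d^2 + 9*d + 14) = (d + 4)/(d + 7)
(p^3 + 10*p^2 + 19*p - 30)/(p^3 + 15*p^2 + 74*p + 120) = (p - 1)/(p + 4)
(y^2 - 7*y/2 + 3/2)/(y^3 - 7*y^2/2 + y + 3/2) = (2*y - 1)/(2*y^2 - y - 1)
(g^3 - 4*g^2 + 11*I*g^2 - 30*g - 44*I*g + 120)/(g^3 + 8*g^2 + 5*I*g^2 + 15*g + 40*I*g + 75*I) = (g^2 + g*(-4 + 6*I) - 24*I)/(g^2 + 8*g + 15)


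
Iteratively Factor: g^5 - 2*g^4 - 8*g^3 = (g)*(g^4 - 2*g^3 - 8*g^2) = g^2*(g^3 - 2*g^2 - 8*g) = g^3*(g^2 - 2*g - 8) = g^3*(g - 4)*(g + 2)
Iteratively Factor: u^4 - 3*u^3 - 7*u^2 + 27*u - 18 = (u - 2)*(u^3 - u^2 - 9*u + 9) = (u - 2)*(u - 1)*(u^2 - 9) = (u - 2)*(u - 1)*(u + 3)*(u - 3)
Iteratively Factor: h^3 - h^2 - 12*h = (h - 4)*(h^2 + 3*h) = h*(h - 4)*(h + 3)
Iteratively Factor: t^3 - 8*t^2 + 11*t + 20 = (t - 4)*(t^2 - 4*t - 5) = (t - 4)*(t + 1)*(t - 5)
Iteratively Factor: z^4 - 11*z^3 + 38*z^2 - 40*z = (z - 4)*(z^3 - 7*z^2 + 10*z) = (z - 4)*(z - 2)*(z^2 - 5*z) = (z - 5)*(z - 4)*(z - 2)*(z)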